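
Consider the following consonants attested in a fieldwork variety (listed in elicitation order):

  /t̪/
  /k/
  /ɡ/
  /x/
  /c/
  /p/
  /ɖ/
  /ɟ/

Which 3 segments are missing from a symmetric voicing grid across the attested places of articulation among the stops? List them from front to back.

/b/, /d̪/, /ʈ/

bilabial: voiceless /p/, voiced —.
dental: voiceless /t̪/, voiced —.
retroflex: voiceless —, voiced /ɖ/.
palatal: voiceless /c/, voiced /ɟ/.
velar: voiceless /k/, voiced /ɡ/.
Gaps, from front to back: bilabial lacks voiced (/b/); dental lacks voiced (/d̪/); retroflex lacks voiceless (/ʈ/).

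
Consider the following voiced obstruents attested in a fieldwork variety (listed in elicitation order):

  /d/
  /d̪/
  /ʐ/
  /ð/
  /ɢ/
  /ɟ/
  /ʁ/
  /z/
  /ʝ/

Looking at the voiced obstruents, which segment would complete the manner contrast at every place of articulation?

Stop: /d̪/ (dental), /d/ (alveolar), /ɟ/ (palatal), /ɢ/ (uvular).
Fricative: /ð/ (dental), /z/ (alveolar), /ʐ/ (retroflex), /ʝ/ (palatal), /ʁ/ (uvular).
The retroflex row has no stop member, so the gap is the retroflex stop /ɖ/.

/ɖ/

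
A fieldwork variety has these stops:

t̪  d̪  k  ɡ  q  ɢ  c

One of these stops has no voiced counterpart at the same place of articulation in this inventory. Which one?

Dental: /t̪/ ~ /d̪/
Velar: /k/ ~ /ɡ/
Uvular: /q/ ~ /ɢ/
Palatal: only /c/ (voiceless); no voiced partner.
So /c/ is the unpaired segment.

/c/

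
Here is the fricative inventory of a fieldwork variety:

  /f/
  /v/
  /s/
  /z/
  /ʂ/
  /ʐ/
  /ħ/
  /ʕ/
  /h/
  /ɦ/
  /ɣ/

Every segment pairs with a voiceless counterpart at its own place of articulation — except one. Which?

Labiodental: /f/ ~ /v/
Alveolar: /s/ ~ /z/
Retroflex: /ʂ/ ~ /ʐ/
Pharyngeal: /ħ/ ~ /ʕ/
Glottal: /h/ ~ /ɦ/
Velar: only /ɣ/ (voiced); no voiceless partner.
So /ɣ/ is the unpaired segment.

/ɣ/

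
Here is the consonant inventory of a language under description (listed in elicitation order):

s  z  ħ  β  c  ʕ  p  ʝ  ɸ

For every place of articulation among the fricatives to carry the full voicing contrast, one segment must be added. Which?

/ç/

Voiceless: /ɸ/ (bilabial), /s/ (alveolar), /ħ/ (pharyngeal).
Voiced: /β/ (bilabial), /z/ (alveolar), /ʝ/ (palatal), /ʕ/ (pharyngeal).
The palatal row has no voiceless member, so the gap is the voiceless palatal fricative /ç/.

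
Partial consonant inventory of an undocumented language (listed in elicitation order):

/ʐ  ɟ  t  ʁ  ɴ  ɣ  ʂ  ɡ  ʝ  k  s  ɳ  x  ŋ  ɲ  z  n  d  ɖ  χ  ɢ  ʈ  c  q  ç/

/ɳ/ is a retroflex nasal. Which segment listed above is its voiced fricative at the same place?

/ʐ/

The voiced fricative at the same place is a voiced retroflex fricative — in this inventory, /ʐ/.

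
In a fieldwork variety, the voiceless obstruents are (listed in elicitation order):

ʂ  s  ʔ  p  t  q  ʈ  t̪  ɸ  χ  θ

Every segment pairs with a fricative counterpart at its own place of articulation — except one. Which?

/ʔ/

Bilabial: /p/ ~ /ɸ/
Dental: /t̪/ ~ /θ/
Alveolar: /t/ ~ /s/
Retroflex: /ʈ/ ~ /ʂ/
Uvular: /q/ ~ /χ/
Glottal: only /ʔ/ (stop); no fricative partner.
So /ʔ/ is the unpaired segment.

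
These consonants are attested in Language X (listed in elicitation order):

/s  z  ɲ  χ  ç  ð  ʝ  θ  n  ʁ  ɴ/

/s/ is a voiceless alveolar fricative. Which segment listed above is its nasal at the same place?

The nasal at the same place is an alveolar nasal — in this inventory, /n/.

/n/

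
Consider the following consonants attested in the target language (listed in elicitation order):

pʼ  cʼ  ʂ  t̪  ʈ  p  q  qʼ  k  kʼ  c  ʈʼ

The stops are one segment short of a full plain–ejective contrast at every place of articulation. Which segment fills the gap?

/t̪ʼ/

bilabial: plain /p/, ejective /pʼ/.
dental: plain /t̪/, ejective —.
retroflex: plain /ʈ/, ejective /ʈʼ/.
palatal: plain /c/, ejective /cʼ/.
velar: plain /k/, ejective /kʼ/.
uvular: plain /q/, ejective /qʼ/.
The dental row has no ejective member, so the gap is the ejective dental stop /t̪ʼ/.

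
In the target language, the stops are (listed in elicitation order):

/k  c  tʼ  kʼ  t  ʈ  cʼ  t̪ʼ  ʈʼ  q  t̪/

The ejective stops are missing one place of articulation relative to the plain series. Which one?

place of articulation  plain     ejective
dental            t̪        t̪ʼ     
alveolar          t         tʼ      
retroflex         ʈ         ʈʼ      
palatal           c         cʼ      
velar             k         kʼ      
uvular            q         —       
Every place of articulation has an ejective member except uvular, where /qʼ/ would be expected.

uvular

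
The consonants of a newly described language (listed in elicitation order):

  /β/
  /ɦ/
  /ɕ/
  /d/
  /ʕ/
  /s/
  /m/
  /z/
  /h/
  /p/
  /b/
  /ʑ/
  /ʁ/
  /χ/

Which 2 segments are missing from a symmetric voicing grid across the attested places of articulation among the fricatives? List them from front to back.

/ɸ/, /ħ/

place of articulation  voiceless  voiced  
bilabial          —         β       
alveolar          s         z       
alveolo-palatal   ɕ         ʑ       
uvular            χ         ʁ       
pharyngeal        —         ʕ       
glottal           h         ɦ       
Gaps, from front to back: bilabial lacks voiceless (/ɸ/); pharyngeal lacks voiceless (/ħ/).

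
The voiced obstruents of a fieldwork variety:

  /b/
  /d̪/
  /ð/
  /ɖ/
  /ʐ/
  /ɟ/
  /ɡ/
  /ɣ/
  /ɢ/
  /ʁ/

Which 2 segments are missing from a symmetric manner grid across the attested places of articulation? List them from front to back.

place of articulation  stop      fricative
bilabial          b         —       
dental            d̪        ð       
retroflex         ɖ         ʐ       
palatal           ɟ         —       
velar             ɡ         ɣ       
uvular            ɢ         ʁ       
Gaps, from front to back: bilabial lacks fricative (/β/); palatal lacks fricative (/ʝ/).

/β/, /ʝ/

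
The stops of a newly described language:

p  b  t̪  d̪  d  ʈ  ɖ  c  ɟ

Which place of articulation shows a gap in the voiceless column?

Voiceless: /p/ (bilabial), /t̪/ (dental), /ʈ/ (retroflex), /c/ (palatal).
Voiced: /b/ (bilabial), /d̪/ (dental), /d/ (alveolar), /ɖ/ (retroflex), /ɟ/ (palatal).
Every place of articulation has a voiceless member except alveolar, where /t/ would be expected.

alveolar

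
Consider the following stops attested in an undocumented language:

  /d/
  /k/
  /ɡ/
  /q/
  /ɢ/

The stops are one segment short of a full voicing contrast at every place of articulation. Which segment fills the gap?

place of articulation  voiceless  voiced  
alveolar          —         d       
velar             k         ɡ       
uvular            q         ɢ       
The alveolar row has no voiceless member, so the gap is the voiceless alveolar stop /t/.

/t/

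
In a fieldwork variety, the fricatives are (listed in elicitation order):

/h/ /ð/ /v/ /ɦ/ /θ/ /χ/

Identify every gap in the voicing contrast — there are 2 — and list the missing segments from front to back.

/f/, /ʁ/

place of articulation  voiceless  voiced  
labiodental       —         v       
dental            θ         ð       
uvular            χ         —       
glottal           h         ɦ       
Gaps, from front to back: labiodental lacks voiceless (/f/); uvular lacks voiced (/ʁ/).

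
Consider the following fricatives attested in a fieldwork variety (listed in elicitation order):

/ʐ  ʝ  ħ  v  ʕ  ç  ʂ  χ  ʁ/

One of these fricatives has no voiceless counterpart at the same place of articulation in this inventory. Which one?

/v/

Retroflex: /ʂ/ ~ /ʐ/
Palatal: /ç/ ~ /ʝ/
Uvular: /χ/ ~ /ʁ/
Pharyngeal: /ħ/ ~ /ʕ/
Labiodental: only /v/ (voiced); no voiceless partner.
So /v/ is the unpaired segment.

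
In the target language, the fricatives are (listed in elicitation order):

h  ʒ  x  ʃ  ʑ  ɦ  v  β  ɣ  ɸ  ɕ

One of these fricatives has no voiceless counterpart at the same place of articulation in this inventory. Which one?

Bilabial: /ɸ/ ~ /β/
Postalveolar: /ʃ/ ~ /ʒ/
Alveolo-palatal: /ɕ/ ~ /ʑ/
Velar: /x/ ~ /ɣ/
Glottal: /h/ ~ /ɦ/
Labiodental: only /v/ (voiced); no voiceless partner.
So /v/ is the unpaired segment.

/v/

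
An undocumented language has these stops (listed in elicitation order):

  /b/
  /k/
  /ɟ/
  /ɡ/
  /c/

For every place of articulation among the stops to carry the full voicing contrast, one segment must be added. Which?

/p/

place of articulation  voiceless  voiced  
bilabial          —         b       
palatal           c         ɟ       
velar             k         ɡ       
The bilabial row has no voiceless member, so the gap is the voiceless bilabial stop /p/.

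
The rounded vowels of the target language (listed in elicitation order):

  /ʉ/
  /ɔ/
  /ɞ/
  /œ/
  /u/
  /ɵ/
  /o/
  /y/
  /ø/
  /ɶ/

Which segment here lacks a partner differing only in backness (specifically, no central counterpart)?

High: /y/ ~ /ʉ/ ~ /u/
High-mid: /ø/ ~ /ɵ/ ~ /o/
Low-mid: /œ/ ~ /ɞ/ ~ /ɔ/
Low: only /ɶ/ (front); no central partner.
So /ɶ/ is the unpaired segment.

/ɶ/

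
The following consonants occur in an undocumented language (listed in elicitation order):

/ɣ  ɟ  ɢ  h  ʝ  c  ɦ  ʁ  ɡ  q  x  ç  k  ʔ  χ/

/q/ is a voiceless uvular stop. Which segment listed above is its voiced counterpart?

The voiced counterpart is a voiced uvular stop — in this inventory, /ɢ/.

/ɢ/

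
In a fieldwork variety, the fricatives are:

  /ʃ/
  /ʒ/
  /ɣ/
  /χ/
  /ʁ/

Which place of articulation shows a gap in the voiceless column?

velar

Voiceless: /ʃ/ (postalveolar), /χ/ (uvular).
Voiced: /ʒ/ (postalveolar), /ɣ/ (velar), /ʁ/ (uvular).
Every place of articulation has a voiceless member except velar, where /x/ would be expected.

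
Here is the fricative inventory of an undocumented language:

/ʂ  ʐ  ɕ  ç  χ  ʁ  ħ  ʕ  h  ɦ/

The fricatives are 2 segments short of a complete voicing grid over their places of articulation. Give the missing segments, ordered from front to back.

/ʑ/, /ʝ/

Voiceless: /ʂ/ (retroflex), /ɕ/ (alveolo-palatal), /ç/ (palatal), /χ/ (uvular), /ħ/ (pharyngeal), /h/ (glottal).
Voiced: /ʐ/ (retroflex), /ʁ/ (uvular), /ʕ/ (pharyngeal), /ɦ/ (glottal).
Gaps, from front to back: alveolo-palatal lacks voiced (/ʑ/); palatal lacks voiced (/ʝ/).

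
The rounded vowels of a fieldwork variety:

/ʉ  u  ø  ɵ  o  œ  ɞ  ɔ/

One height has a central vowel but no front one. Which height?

high

height            front     central   back    
high              —         ʉ         u       
high-mid          ø         ɵ         o       
low-mid           œ         ɞ         ɔ       
Every height has a front member except high, where /y/ would be expected.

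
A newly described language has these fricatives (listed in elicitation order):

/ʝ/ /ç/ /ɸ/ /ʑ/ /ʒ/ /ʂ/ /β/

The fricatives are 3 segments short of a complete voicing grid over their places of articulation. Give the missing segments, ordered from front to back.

/ʃ/, /ʐ/, /ɕ/

Voiceless: /ɸ/ (bilabial), /ʂ/ (retroflex), /ç/ (palatal).
Voiced: /β/ (bilabial), /ʒ/ (postalveolar), /ʑ/ (alveolo-palatal), /ʝ/ (palatal).
Gaps, from front to back: postalveolar lacks voiceless (/ʃ/); retroflex lacks voiced (/ʐ/); alveolo-palatal lacks voiceless (/ɕ/).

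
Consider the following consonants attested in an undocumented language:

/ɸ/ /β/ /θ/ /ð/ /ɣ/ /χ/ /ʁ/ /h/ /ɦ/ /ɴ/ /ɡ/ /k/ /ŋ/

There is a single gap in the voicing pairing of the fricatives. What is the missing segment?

/x/

bilabial: voiceless /ɸ/, voiced /β/.
dental: voiceless /θ/, voiced /ð/.
velar: voiceless —, voiced /ɣ/.
uvular: voiceless /χ/, voiced /ʁ/.
glottal: voiceless /h/, voiced /ɦ/.
The velar row has no voiceless member, so the gap is the voiceless velar fricative /x/.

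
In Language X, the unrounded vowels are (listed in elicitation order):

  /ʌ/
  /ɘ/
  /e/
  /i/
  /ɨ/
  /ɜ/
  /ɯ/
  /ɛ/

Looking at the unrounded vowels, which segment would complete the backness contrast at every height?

height            front     central   back    
high              i         ɨ         ɯ       
high-mid          e         ɘ         —       
low-mid           ɛ         ɜ         ʌ       
The high-mid row has no back member, so the gap is the high-mid back unrounded vowel /ɤ/.

/ɤ/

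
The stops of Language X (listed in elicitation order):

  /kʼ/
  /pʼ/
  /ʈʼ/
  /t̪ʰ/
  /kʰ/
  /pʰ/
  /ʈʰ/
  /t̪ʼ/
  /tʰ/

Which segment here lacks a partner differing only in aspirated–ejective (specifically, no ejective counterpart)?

/tʰ/

Bilabial: /pʰ/ ~ /pʼ/
Dental: /t̪ʰ/ ~ /t̪ʼ/
Retroflex: /ʈʰ/ ~ /ʈʼ/
Velar: /kʰ/ ~ /kʼ/
Alveolar: only /tʰ/ (aspirated); no ejective partner.
So /tʰ/ is the unpaired segment.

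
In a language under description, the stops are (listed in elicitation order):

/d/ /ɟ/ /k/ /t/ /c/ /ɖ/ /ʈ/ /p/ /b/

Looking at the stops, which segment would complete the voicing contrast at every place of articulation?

bilabial: voiceless /p/, voiced /b/.
alveolar: voiceless /t/, voiced /d/.
retroflex: voiceless /ʈ/, voiced /ɖ/.
palatal: voiceless /c/, voiced /ɟ/.
velar: voiceless /k/, voiced —.
The velar row has no voiced member, so the gap is the voiced velar stop /ɡ/.

/ɡ/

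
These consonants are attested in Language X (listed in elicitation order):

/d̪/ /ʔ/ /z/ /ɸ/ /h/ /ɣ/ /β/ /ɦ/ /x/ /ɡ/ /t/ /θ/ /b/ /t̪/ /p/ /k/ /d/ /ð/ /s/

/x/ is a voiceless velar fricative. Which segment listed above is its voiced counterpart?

The voiced counterpart is a voiced velar fricative — in this inventory, /ɣ/.

/ɣ/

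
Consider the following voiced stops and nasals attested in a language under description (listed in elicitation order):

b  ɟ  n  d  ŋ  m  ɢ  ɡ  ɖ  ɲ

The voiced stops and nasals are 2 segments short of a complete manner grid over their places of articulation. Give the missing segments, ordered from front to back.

/ɳ/, /ɴ/

bilabial: oral stop /b/, nasal /m/.
alveolar: oral stop /d/, nasal /n/.
retroflex: oral stop /ɖ/, nasal —.
palatal: oral stop /ɟ/, nasal /ɲ/.
velar: oral stop /ɡ/, nasal /ŋ/.
uvular: oral stop /ɢ/, nasal —.
Gaps, from front to back: retroflex lacks nasal (/ɳ/); uvular lacks nasal (/ɴ/).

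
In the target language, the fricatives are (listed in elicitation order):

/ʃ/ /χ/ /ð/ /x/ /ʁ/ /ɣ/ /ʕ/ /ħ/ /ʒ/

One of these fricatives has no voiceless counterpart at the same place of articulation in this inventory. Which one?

/ð/

Postalveolar: /ʃ/ ~ /ʒ/
Velar: /x/ ~ /ɣ/
Uvular: /χ/ ~ /ʁ/
Pharyngeal: /ħ/ ~ /ʕ/
Dental: only /ð/ (voiced); no voiceless partner.
So /ð/ is the unpaired segment.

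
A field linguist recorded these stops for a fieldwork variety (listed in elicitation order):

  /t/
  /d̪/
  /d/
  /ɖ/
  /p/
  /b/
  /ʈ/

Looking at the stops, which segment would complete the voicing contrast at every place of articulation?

place of articulation  voiceless  voiced  
bilabial          p         b       
dental            —         d̪      
alveolar          t         d       
retroflex         ʈ         ɖ       
The dental row has no voiceless member, so the gap is the voiceless dental stop /t̪/.

/t̪/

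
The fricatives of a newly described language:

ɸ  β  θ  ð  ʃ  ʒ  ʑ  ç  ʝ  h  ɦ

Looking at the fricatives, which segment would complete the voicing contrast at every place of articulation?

place of articulation  voiceless  voiced  
bilabial          ɸ         β       
dental            θ         ð       
postalveolar      ʃ         ʒ       
alveolo-palatal   —         ʑ       
palatal           ç         ʝ       
glottal           h         ɦ       
The alveolo-palatal row has no voiceless member, so the gap is the voiceless alveolo-palatal fricative /ɕ/.

/ɕ/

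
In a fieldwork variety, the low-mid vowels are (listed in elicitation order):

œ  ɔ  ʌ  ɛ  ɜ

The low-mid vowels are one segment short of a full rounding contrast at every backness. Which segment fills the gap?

/ɞ/

front: unrounded /ɛ/, rounded /œ/.
central: unrounded /ɜ/, rounded —.
back: unrounded /ʌ/, rounded /ɔ/.
The central row has no rounded member, so the gap is the central rounded vowel /ɞ/.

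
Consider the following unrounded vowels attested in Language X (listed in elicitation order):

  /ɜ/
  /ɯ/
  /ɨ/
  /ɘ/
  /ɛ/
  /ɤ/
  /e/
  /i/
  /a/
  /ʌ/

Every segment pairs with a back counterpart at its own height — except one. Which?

High: /i/ ~ /ɨ/ ~ /ɯ/
High-mid: /e/ ~ /ɘ/ ~ /ɤ/
Low-mid: /ɛ/ ~ /ɜ/ ~ /ʌ/
Low: only /a/ (front); no back partner.
So /a/ is the unpaired segment.

/a/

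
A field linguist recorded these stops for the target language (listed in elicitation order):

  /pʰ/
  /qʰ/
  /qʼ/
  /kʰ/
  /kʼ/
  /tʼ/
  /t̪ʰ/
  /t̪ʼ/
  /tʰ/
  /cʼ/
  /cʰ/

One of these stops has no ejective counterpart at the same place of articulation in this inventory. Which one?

/pʰ/

Dental: /t̪ʰ/ ~ /t̪ʼ/
Alveolar: /tʰ/ ~ /tʼ/
Palatal: /cʰ/ ~ /cʼ/
Velar: /kʰ/ ~ /kʼ/
Uvular: /qʰ/ ~ /qʼ/
Bilabial: only /pʰ/ (aspirated); no ejective partner.
So /pʰ/ is the unpaired segment.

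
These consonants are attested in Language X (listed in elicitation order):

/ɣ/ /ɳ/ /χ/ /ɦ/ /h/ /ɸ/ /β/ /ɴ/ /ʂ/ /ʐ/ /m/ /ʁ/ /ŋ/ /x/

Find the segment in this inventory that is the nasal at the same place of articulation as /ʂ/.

/ɳ/

/ʂ/ is a voiceless retroflex fricative.
The nasal at the same place is a retroflex nasal — in this inventory, /ɳ/.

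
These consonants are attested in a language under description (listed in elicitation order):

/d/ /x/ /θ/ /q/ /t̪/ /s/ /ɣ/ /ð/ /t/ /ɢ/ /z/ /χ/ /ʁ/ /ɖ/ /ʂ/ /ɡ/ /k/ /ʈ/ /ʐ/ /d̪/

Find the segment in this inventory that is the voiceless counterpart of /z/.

/z/ is a voiced alveolar fricative.
The voiceless counterpart is a voiceless alveolar fricative — in this inventory, /s/.

/s/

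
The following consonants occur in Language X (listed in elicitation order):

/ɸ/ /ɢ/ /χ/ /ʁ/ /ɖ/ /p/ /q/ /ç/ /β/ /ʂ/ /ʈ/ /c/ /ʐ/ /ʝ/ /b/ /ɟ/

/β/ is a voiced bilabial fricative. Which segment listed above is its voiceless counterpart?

The voiceless counterpart is a voiceless bilabial fricative — in this inventory, /ɸ/.

/ɸ/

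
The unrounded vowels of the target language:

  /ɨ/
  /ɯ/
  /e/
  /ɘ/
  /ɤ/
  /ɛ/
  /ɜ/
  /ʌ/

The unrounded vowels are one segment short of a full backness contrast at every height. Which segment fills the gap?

/i/

height            front     central   back    
high              —         ɨ         ɯ       
high-mid          e         ɘ         ɤ       
low-mid           ɛ         ɜ         ʌ       
The high row has no front member, so the gap is the high front unrounded vowel /i/.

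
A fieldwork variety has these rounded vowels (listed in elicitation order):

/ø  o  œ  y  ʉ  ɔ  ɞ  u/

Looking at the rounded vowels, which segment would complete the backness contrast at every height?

/ɵ/

high: front /y/, central /ʉ/, back /u/.
high-mid: front /ø/, central —, back /o/.
low-mid: front /œ/, central /ɞ/, back /ɔ/.
The high-mid row has no central member, so the gap is the high-mid central rounded vowel /ɵ/.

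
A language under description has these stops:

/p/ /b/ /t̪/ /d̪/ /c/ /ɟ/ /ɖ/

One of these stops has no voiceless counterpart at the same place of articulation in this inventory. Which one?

/ɖ/

Bilabial: /p/ ~ /b/
Dental: /t̪/ ~ /d̪/
Palatal: /c/ ~ /ɟ/
Retroflex: only /ɖ/ (voiced); no voiceless partner.
So /ɖ/ is the unpaired segment.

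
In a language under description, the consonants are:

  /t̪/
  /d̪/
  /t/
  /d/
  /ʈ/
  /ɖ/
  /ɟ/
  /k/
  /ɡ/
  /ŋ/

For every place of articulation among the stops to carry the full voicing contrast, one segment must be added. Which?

/c/

Voiceless: /t̪/ (dental), /t/ (alveolar), /ʈ/ (retroflex), /k/ (velar).
Voiced: /d̪/ (dental), /d/ (alveolar), /ɖ/ (retroflex), /ɟ/ (palatal), /ɡ/ (velar).
The palatal row has no voiceless member, so the gap is the voiceless palatal stop /c/.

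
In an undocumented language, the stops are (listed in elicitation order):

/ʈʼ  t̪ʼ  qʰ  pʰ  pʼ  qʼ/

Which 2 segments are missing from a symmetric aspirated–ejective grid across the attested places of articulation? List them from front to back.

Aspirated: /pʰ/ (bilabial), /qʰ/ (uvular).
Ejective: /pʼ/ (bilabial), /t̪ʼ/ (dental), /ʈʼ/ (retroflex), /qʼ/ (uvular).
Gaps, from front to back: dental lacks aspirated (/t̪ʰ/); retroflex lacks aspirated (/ʈʰ/).

/t̪ʰ/, /ʈʰ/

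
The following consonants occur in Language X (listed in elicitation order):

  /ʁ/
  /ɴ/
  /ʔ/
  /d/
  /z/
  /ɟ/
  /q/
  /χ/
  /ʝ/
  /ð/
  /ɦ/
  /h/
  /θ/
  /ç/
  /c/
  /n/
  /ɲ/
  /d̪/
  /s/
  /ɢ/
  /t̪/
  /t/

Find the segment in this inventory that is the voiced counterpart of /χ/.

/χ/ is a voiceless uvular fricative.
The voiced counterpart is a voiced uvular fricative — in this inventory, /ʁ/.

/ʁ/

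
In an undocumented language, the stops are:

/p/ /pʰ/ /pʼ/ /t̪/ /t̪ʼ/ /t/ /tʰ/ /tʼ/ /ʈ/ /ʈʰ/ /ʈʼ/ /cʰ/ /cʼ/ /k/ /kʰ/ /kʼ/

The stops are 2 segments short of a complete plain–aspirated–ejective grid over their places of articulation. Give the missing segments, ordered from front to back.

place of articulation  plain     aspirated  ejective
bilabial          p         pʰ        pʼ      
dental            t̪        —         t̪ʼ     
alveolar          t         tʰ        tʼ      
retroflex         ʈ         ʈʰ        ʈʼ      
palatal           —         cʰ        cʼ      
velar             k         kʰ        kʼ      
Gaps, from front to back: dental lacks aspirated (/t̪ʰ/); palatal lacks plain (/c/).

/t̪ʰ/, /c/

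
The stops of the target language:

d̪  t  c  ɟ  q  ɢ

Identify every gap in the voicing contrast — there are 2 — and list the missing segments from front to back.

/t̪/, /d/

place of articulation  voiceless  voiced  
dental            —         d̪      
alveolar          t         —       
palatal           c         ɟ       
uvular            q         ɢ       
Gaps, from front to back: dental lacks voiceless (/t̪/); alveolar lacks voiced (/d/).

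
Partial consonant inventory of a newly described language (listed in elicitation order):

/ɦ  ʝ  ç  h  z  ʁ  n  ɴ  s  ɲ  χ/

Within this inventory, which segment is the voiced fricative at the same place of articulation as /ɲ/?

/ɲ/ is a palatal nasal.
The voiced fricative at the same place is a voiced palatal fricative — in this inventory, /ʝ/.

/ʝ/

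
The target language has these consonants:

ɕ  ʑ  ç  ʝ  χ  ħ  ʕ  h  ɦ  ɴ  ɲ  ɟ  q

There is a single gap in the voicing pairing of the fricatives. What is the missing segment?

/ʁ/

alveolo-palatal: voiceless /ɕ/, voiced /ʑ/.
palatal: voiceless /ç/, voiced /ʝ/.
uvular: voiceless /χ/, voiced —.
pharyngeal: voiceless /ħ/, voiced /ʕ/.
glottal: voiceless /h/, voiced /ɦ/.
The uvular row has no voiced member, so the gap is the voiced uvular fricative /ʁ/.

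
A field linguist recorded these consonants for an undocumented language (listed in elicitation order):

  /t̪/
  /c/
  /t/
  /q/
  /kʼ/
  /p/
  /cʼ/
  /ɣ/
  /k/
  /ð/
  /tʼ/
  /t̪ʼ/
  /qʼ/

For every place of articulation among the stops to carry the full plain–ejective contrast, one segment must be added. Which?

Plain: /p/ (bilabial), /t̪/ (dental), /t/ (alveolar), /c/ (palatal), /k/ (velar), /q/ (uvular).
Ejective: /t̪ʼ/ (dental), /tʼ/ (alveolar), /cʼ/ (palatal), /kʼ/ (velar), /qʼ/ (uvular).
The bilabial row has no ejective member, so the gap is the ejective bilabial stop /pʼ/.

/pʼ/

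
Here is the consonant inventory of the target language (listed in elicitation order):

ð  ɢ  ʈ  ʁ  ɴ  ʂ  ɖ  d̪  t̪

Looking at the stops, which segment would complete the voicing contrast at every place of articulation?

place of articulation  voiceless  voiced  
dental            t̪        d̪      
retroflex         ʈ         ɖ       
uvular            —         ɢ       
The uvular row has no voiceless member, so the gap is the voiceless uvular stop /q/.

/q/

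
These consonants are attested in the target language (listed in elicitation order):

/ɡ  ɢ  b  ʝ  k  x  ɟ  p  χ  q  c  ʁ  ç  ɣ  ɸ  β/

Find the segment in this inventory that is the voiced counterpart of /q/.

/ɢ/

/q/ is a voiceless uvular stop.
The voiced counterpart is a voiced uvular stop — in this inventory, /ɢ/.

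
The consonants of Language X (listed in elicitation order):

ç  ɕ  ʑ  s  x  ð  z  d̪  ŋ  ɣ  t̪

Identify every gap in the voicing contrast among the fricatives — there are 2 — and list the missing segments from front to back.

/θ/, /ʝ/

place of articulation  voiceless  voiced  
dental            —         ð       
alveolar          s         z       
alveolo-palatal   ɕ         ʑ       
palatal           ç         —       
velar             x         ɣ       
Gaps, from front to back: dental lacks voiceless (/θ/); palatal lacks voiced (/ʝ/).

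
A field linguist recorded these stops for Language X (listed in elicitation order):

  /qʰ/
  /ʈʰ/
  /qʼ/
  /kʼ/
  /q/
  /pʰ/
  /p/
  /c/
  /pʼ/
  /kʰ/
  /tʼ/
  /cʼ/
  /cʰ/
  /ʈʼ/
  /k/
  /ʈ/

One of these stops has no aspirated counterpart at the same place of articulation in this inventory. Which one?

Bilabial: /p/ ~ /pʰ/ ~ /pʼ/
Retroflex: /ʈ/ ~ /ʈʰ/ ~ /ʈʼ/
Palatal: /c/ ~ /cʰ/ ~ /cʼ/
Velar: /k/ ~ /kʰ/ ~ /kʼ/
Uvular: /q/ ~ /qʰ/ ~ /qʼ/
Alveolar: only /tʼ/ (ejective); no aspirated partner.
So /tʼ/ is the unpaired segment.

/tʼ/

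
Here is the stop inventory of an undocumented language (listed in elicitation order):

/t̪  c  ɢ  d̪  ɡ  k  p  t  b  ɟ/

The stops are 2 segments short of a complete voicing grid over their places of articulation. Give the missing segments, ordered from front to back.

bilabial: voiceless /p/, voiced /b/.
dental: voiceless /t̪/, voiced /d̪/.
alveolar: voiceless /t/, voiced —.
palatal: voiceless /c/, voiced /ɟ/.
velar: voiceless /k/, voiced /ɡ/.
uvular: voiceless —, voiced /ɢ/.
Gaps, from front to back: alveolar lacks voiced (/d/); uvular lacks voiceless (/q/).

/d/, /q/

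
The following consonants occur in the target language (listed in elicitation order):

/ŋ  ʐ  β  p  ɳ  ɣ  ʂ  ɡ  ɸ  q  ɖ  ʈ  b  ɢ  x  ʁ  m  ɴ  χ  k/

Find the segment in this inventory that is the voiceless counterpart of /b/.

/p/

/b/ is a voiced bilabial stop.
The voiceless counterpart is a voiceless bilabial stop — in this inventory, /p/.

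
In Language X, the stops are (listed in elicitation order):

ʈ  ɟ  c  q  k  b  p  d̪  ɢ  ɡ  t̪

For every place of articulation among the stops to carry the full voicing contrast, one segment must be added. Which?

bilabial: voiceless /p/, voiced /b/.
dental: voiceless /t̪/, voiced /d̪/.
retroflex: voiceless /ʈ/, voiced —.
palatal: voiceless /c/, voiced /ɟ/.
velar: voiceless /k/, voiced /ɡ/.
uvular: voiceless /q/, voiced /ɢ/.
The retroflex row has no voiced member, so the gap is the voiced retroflex stop /ɖ/.

/ɖ/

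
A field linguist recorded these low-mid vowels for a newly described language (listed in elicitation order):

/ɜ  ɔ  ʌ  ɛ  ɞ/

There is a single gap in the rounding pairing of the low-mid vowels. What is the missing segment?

Unrounded: /ɛ/ (front), /ɜ/ (central), /ʌ/ (back).
Rounded: /ɞ/ (central), /ɔ/ (back).
The front row has no rounded member, so the gap is the front rounded vowel /œ/.

/œ/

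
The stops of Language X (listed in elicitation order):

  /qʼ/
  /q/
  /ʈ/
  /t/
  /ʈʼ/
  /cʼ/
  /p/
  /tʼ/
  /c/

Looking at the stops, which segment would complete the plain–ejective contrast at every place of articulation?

/pʼ/

Plain: /p/ (bilabial), /t/ (alveolar), /ʈ/ (retroflex), /c/ (palatal), /q/ (uvular).
Ejective: /tʼ/ (alveolar), /ʈʼ/ (retroflex), /cʼ/ (palatal), /qʼ/ (uvular).
The bilabial row has no ejective member, so the gap is the ejective bilabial stop /pʼ/.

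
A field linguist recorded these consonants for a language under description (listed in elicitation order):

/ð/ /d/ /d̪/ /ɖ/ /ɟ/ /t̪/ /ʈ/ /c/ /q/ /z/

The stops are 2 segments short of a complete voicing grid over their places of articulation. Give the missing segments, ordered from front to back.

place of articulation  voiceless  voiced  
dental            t̪        d̪      
alveolar          —         d       
retroflex         ʈ         ɖ       
palatal           c         ɟ       
uvular            q         —       
Gaps, from front to back: alveolar lacks voiceless (/t/); uvular lacks voiced (/ɢ/).

/t/, /ɢ/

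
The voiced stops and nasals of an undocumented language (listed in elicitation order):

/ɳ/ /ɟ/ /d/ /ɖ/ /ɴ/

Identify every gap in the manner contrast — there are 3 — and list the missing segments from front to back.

/n/, /ɲ/, /ɢ/

alveolar: oral stop /d/, nasal —.
retroflex: oral stop /ɖ/, nasal /ɳ/.
palatal: oral stop /ɟ/, nasal —.
uvular: oral stop —, nasal /ɴ/.
Gaps, from front to back: alveolar lacks nasal (/n/); palatal lacks nasal (/ɲ/); uvular lacks oral stop (/ɢ/).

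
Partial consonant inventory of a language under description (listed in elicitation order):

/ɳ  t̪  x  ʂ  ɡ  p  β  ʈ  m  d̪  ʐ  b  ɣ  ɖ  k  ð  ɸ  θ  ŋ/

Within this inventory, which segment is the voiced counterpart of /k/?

/k/ is a voiceless velar stop.
The voiced counterpart is a voiced velar stop — in this inventory, /ɡ/.

/ɡ/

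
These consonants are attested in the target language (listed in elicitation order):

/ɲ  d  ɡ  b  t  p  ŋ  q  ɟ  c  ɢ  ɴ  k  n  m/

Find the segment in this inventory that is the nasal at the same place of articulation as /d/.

/n/

/d/ is a voiced alveolar stop.
The nasal at the same place is an alveolar nasal — in this inventory, /n/.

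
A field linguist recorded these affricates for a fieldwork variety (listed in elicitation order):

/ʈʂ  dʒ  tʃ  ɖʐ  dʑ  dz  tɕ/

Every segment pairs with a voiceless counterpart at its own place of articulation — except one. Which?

Postalveolar: /tʃ/ ~ /dʒ/
Retroflex: /ʈʂ/ ~ /ɖʐ/
Alveolo-palatal: /tɕ/ ~ /dʑ/
Alveolar: only /dz/ (voiced); no voiceless partner.
So /dz/ is the unpaired segment.

/dz/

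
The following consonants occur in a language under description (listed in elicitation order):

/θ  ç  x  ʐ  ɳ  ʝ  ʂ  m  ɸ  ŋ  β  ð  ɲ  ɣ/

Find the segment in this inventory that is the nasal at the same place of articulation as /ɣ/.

/ɣ/ is a voiced velar fricative.
The nasal at the same place is a velar nasal — in this inventory, /ŋ/.

/ŋ/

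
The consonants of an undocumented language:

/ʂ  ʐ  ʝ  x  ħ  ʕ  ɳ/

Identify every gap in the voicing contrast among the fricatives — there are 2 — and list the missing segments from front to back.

/ç/, /ɣ/

retroflex: voiceless /ʂ/, voiced /ʐ/.
palatal: voiceless —, voiced /ʝ/.
velar: voiceless /x/, voiced —.
pharyngeal: voiceless /ħ/, voiced /ʕ/.
Gaps, from front to back: palatal lacks voiceless (/ç/); velar lacks voiced (/ɣ/).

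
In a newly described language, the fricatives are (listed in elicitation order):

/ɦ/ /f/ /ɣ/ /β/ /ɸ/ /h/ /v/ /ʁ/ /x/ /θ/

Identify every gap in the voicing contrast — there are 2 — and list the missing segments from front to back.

bilabial: voiceless /ɸ/, voiced /β/.
labiodental: voiceless /f/, voiced /v/.
dental: voiceless /θ/, voiced —.
velar: voiceless /x/, voiced /ɣ/.
uvular: voiceless —, voiced /ʁ/.
glottal: voiceless /h/, voiced /ɦ/.
Gaps, from front to back: dental lacks voiced (/ð/); uvular lacks voiceless (/χ/).

/ð/, /χ/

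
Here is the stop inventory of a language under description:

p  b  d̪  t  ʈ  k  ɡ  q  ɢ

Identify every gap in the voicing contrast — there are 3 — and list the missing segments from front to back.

/t̪/, /d/, /ɖ/

bilabial: voiceless /p/, voiced /b/.
dental: voiceless —, voiced /d̪/.
alveolar: voiceless /t/, voiced —.
retroflex: voiceless /ʈ/, voiced —.
velar: voiceless /k/, voiced /ɡ/.
uvular: voiceless /q/, voiced /ɢ/.
Gaps, from front to back: dental lacks voiceless (/t̪/); alveolar lacks voiced (/d/); retroflex lacks voiced (/ɖ/).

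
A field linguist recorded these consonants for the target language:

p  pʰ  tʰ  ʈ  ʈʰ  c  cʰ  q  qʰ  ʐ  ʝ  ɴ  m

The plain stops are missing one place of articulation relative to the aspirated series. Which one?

bilabial: plain /p/, aspirated /pʰ/.
alveolar: plain —, aspirated /tʰ/.
retroflex: plain /ʈ/, aspirated /ʈʰ/.
palatal: plain /c/, aspirated /cʰ/.
uvular: plain /q/, aspirated /qʰ/.
Every place of articulation has a plain member except alveolar, where /t/ would be expected.

alveolar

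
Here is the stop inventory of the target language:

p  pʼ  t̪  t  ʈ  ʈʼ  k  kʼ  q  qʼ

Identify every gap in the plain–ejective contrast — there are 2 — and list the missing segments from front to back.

/t̪ʼ/, /tʼ/

bilabial: plain /p/, ejective /pʼ/.
dental: plain /t̪/, ejective —.
alveolar: plain /t/, ejective —.
retroflex: plain /ʈ/, ejective /ʈʼ/.
velar: plain /k/, ejective /kʼ/.
uvular: plain /q/, ejective /qʼ/.
Gaps, from front to back: dental lacks ejective (/t̪ʼ/); alveolar lacks ejective (/tʼ/).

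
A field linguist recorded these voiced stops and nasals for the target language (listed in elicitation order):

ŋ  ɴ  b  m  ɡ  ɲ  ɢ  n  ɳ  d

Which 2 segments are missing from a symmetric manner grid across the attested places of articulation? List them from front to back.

/ɖ/, /ɟ/

bilabial: oral stop /b/, nasal /m/.
alveolar: oral stop /d/, nasal /n/.
retroflex: oral stop —, nasal /ɳ/.
palatal: oral stop —, nasal /ɲ/.
velar: oral stop /ɡ/, nasal /ŋ/.
uvular: oral stop /ɢ/, nasal /ɴ/.
Gaps, from front to back: retroflex lacks oral stop (/ɖ/); palatal lacks oral stop (/ɟ/).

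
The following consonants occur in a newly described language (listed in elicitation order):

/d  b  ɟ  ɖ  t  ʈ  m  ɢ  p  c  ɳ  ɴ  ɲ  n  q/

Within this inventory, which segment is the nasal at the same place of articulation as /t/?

/n/

/t/ is a voiceless alveolar stop.
The nasal at the same place is an alveolar nasal — in this inventory, /n/.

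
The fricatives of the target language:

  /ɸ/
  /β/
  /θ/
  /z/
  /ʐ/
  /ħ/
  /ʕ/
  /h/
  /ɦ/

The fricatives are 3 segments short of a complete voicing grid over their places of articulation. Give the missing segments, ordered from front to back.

place of articulation  voiceless  voiced  
bilabial          ɸ         β       
dental            θ         —       
alveolar          —         z       
retroflex         —         ʐ       
pharyngeal        ħ         ʕ       
glottal           h         ɦ       
Gaps, from front to back: dental lacks voiced (/ð/); alveolar lacks voiceless (/s/); retroflex lacks voiceless (/ʂ/).

/ð/, /s/, /ʂ/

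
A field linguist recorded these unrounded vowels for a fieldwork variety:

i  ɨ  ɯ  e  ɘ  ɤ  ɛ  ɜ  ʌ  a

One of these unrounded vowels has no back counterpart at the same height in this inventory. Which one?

/a/

High: /i/ ~ /ɨ/ ~ /ɯ/
High-mid: /e/ ~ /ɘ/ ~ /ɤ/
Low-mid: /ɛ/ ~ /ɜ/ ~ /ʌ/
Low: only /a/ (front); no back partner.
So /a/ is the unpaired segment.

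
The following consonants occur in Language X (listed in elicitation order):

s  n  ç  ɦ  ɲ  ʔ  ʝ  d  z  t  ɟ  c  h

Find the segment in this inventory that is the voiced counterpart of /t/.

/d/

/t/ is a voiceless alveolar stop.
The voiced counterpart is a voiced alveolar stop — in this inventory, /d/.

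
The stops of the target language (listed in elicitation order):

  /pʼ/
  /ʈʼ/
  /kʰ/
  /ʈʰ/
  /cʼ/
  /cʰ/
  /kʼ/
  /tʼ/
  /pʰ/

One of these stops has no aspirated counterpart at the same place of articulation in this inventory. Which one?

/tʼ/

Bilabial: /pʰ/ ~ /pʼ/
Retroflex: /ʈʰ/ ~ /ʈʼ/
Palatal: /cʰ/ ~ /cʼ/
Velar: /kʰ/ ~ /kʼ/
Alveolar: only /tʼ/ (ejective); no aspirated partner.
So /tʼ/ is the unpaired segment.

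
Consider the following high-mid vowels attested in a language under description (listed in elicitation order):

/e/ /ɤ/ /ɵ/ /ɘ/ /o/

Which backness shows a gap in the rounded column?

front: unrounded /e/, rounded —.
central: unrounded /ɘ/, rounded /ɵ/.
back: unrounded /ɤ/, rounded /o/.
Every backness has a rounded member except front, where /ø/ would be expected.

front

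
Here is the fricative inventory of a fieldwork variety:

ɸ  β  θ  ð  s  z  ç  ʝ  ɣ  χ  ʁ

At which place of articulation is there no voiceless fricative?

velar

Voiceless: /ɸ/ (bilabial), /θ/ (dental), /s/ (alveolar), /ç/ (palatal), /χ/ (uvular).
Voiced: /β/ (bilabial), /ð/ (dental), /z/ (alveolar), /ʝ/ (palatal), /ɣ/ (velar), /ʁ/ (uvular).
Every place of articulation has a voiceless member except velar, where /x/ would be expected.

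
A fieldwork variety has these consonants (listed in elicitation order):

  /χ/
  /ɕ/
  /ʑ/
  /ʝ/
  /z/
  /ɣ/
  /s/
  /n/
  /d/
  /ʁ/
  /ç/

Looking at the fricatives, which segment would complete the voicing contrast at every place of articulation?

Voiceless: /s/ (alveolar), /ɕ/ (alveolo-palatal), /ç/ (palatal), /χ/ (uvular).
Voiced: /z/ (alveolar), /ʑ/ (alveolo-palatal), /ʝ/ (palatal), /ɣ/ (velar), /ʁ/ (uvular).
The velar row has no voiceless member, so the gap is the voiceless velar fricative /x/.

/x/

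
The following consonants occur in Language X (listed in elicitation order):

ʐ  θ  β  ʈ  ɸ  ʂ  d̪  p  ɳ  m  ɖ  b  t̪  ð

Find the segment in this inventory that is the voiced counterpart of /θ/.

/θ/ is a voiceless dental fricative.
The voiced counterpart is a voiced dental fricative — in this inventory, /ð/.

/ð/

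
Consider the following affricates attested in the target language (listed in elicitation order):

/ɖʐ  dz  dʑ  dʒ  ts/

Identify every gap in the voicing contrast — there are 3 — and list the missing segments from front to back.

/tʃ/, /ʈʂ/, /tɕ/

place of articulation  voiceless  voiced  
alveolar          ts        dz      
postalveolar      —         dʒ      
retroflex         —         ɖʐ      
alveolo-palatal   —         dʑ      
Gaps, from front to back: postalveolar lacks voiceless (/tʃ/); retroflex lacks voiceless (/ʈʂ/); alveolo-palatal lacks voiceless (/tɕ/).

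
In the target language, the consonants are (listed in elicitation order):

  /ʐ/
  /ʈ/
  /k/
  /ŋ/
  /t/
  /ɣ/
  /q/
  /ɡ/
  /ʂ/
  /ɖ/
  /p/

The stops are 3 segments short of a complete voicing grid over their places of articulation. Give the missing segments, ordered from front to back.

place of articulation  voiceless  voiced  
bilabial          p         —       
alveolar          t         —       
retroflex         ʈ         ɖ       
velar             k         ɡ       
uvular            q         —       
Gaps, from front to back: bilabial lacks voiced (/b/); alveolar lacks voiced (/d/); uvular lacks voiced (/ɢ/).

/b/, /d/, /ɢ/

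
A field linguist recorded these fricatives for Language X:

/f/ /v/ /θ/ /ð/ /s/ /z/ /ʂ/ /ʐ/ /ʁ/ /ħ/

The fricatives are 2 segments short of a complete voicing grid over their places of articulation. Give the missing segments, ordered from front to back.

/χ/, /ʕ/

place of articulation  voiceless  voiced  
labiodental       f         v       
dental            θ         ð       
alveolar          s         z       
retroflex         ʂ         ʐ       
uvular            —         ʁ       
pharyngeal        ħ         —       
Gaps, from front to back: uvular lacks voiceless (/χ/); pharyngeal lacks voiced (/ʕ/).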